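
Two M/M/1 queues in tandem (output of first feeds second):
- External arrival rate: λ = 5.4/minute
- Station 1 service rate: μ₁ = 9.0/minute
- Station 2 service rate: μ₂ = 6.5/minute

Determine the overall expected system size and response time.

By Jackson's theorem, each station behaves as independent M/M/1.
Station 1: ρ₁ = 5.4/9.0 = 0.6000, L₁ = ρ₁/(1-ρ₁) = λ/(μ₁-λ) = 5.4/3.60 = 1.5000
Station 2: ρ₂ = 5.4/6.5 = 0.8308, L₂ = ρ₂/(1-ρ₂) = λ/(μ₂-λ) = 5.4/1.10 = 4.9091
Total: L = L₁ + L₂ = 1.5000 + 4.9091 = 6.4091
W = L/λ = 6.4091/5.4 = 1.1869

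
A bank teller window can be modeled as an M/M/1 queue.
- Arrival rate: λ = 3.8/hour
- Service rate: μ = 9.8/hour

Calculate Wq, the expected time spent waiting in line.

First, compute utilization: ρ = λ/μ = 3.8/9.8 = 0.3878
For M/M/1: Wq = λ/(μ(μ-λ))
Wq = 3.8/(9.8 × (9.8-3.8))
Wq = 3.8/(9.8 × 6.00)
Wq = 0.06463 hours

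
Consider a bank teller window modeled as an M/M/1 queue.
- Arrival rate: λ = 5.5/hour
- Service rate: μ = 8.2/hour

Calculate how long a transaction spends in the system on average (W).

First, compute utilization: ρ = λ/μ = 5.5/8.2 = 0.6707
For M/M/1: W = 1/(μ-λ)
W = 1/(8.2-5.5) = 1/2.70
W = 0.3704 hours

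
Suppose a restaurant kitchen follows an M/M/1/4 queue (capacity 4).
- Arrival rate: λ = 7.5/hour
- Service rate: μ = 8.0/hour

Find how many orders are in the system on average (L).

ρ = λ/μ = 7.5/8.0 = 0.9375
P₀ = (1-ρ)/(1-ρ^(K+1)) = (1-0.9375)/(1-0.9375^5) = 0.06250/0.2758 = 0.2266
P_K = P₀×ρ^K = 0.22661 × 0.9375^4 = 0.22661 × 0.77248 = 0.1751
L = ρ[1 - (K+1)ρ^K + Kρ^(K+1)] / [(1-ρ)(1-ρ^(K+1))]
L = 0.9375 × (1 - 5×0.77247620 + 4×0.72419643) / ((1 - 0.9375) × (1 - 0.72419643)) = 1.8712 orders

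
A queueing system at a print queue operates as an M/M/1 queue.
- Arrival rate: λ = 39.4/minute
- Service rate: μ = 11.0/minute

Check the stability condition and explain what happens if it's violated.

Stability requires ρ = λ/(cμ) < 1
ρ = 39.4/(1 × 11.0) = 39.4/11.00 = 3.5818
Since 3.5818 ≥ 1, the system is UNSTABLE.
Queue grows without bound. Need μ > λ = 39.4.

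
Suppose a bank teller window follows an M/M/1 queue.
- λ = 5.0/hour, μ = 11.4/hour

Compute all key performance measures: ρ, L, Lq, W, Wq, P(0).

Step 1: ρ = λ/μ = 5.0/11.4 = 0.4386
Step 2: L = λ/(μ-λ) = 5.0/6.40 = 0.7812
Step 3: Lq = λ²/(μ(μ-λ)) = 25.00/(11.4×6.40) = 0.3427
Step 4: W = 1/(μ-λ) = 1/6.40 = 0.15625
Step 5: Wq = λ/(μ(μ-λ)) = 5.0/(11.4×6.40) = 0.06853
Step 6: P(0) = 1-ρ = 0.5614
Verify: L = λW = 5.0×0.15625 = 0.7812 ✔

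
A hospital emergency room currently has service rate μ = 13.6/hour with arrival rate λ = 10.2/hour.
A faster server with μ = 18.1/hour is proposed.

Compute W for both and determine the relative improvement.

System 1: ρ₁ = 10.2/13.6 = 0.7500, W₁ = 1/(13.6-10.2) = 0.29412
System 2: ρ₂ = 10.2/18.1 = 0.5635, W₂ = 1/(18.1-10.2) = 0.12658
Improvement: (W₁-W₂)/W₁ = (0.29412-0.12658)/0.29412 = 56.96%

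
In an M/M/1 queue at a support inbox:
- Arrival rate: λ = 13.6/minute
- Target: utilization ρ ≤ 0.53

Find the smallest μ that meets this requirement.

ρ = λ/μ, so μ = λ/ρ
μ ≥ 13.6/0.53 = 25.6604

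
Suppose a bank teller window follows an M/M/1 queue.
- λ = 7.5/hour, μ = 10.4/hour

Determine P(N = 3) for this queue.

ρ = λ/μ = 7.5/10.4 = 0.7212
P(n) = (1-ρ)ρⁿ
P(3) = (1-0.7212) × 0.7212^3
P(3) = 0.2788 × 0.3751
P(3) = 0.1046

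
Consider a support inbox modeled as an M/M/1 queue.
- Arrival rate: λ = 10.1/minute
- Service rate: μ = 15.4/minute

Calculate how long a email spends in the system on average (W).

First, compute utilization: ρ = λ/μ = 10.1/15.4 = 0.6558
For M/M/1: W = 1/(μ-λ)
W = 1/(15.4-10.1) = 1/5.30
W = 0.1887 minutes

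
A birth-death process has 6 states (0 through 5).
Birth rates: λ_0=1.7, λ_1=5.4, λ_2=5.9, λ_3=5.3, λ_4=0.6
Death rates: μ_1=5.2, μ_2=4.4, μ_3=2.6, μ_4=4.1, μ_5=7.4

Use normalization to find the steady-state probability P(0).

Ratios P(n)/P(0) = (λ₀···λₙ₋₁)/(μ₁···μₙ):
P(1)/P(0) = (1.7)/(5.2) = 0.326923
P(2)/P(0) = (1.7×5.4)/(5.2×4.4) = 0.401224
P(3)/P(0) = (1.7×5.4×5.9)/(5.2×4.4×2.6) = 0.910469
P(4)/P(0) = (1.7×5.4×5.9×5.3)/(5.2×4.4×2.6×4.1) = 1.17695
P(5)/P(0) = (1.7×5.4×5.9×5.3×0.6)/(5.2×4.4×2.6×4.1×7.4) = 0.0954282

Normalization: ∑ P(n) = 1
P(0) × (1.00000 + 0.326923 + 0.401224 + 0.910469 + 1.17695 + 0.0954282) = 1
P(0) × 3.9110 = 1
P(0) = 1/3.9110 = 0.2557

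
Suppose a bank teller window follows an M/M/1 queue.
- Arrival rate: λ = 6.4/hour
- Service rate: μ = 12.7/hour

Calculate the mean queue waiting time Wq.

First, compute utilization: ρ = λ/μ = 6.4/12.7 = 0.5039
For M/M/1: Wq = λ/(μ(μ-λ))
Wq = 6.4/(12.7 × (12.7-6.4))
Wq = 6.4/(12.7 × 6.30)
Wq = 0.07999 hours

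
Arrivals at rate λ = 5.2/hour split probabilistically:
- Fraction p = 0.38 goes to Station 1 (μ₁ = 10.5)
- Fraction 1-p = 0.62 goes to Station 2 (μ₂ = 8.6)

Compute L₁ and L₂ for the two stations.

Effective rates: λ₁ = 5.2×0.38 = 1.976, λ₂ = 5.2×0.62 = 3.224
Station 1: ρ₁ = 1.976/10.5 = 0.1882, L₁ = ρ₁/(1-ρ₁) = 0.1882/(1-0.1882) = 0.2318
Station 2: ρ₂ = 3.224/8.6 = 0.3749, L₂ = ρ₂/(1-ρ₂) = 0.3749/(1-0.3749) = 0.5997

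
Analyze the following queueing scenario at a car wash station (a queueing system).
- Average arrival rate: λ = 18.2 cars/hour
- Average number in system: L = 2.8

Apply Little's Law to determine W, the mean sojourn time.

Little's Law: L = λW, so W = L/λ
W = 2.8/18.2 = 0.1538 hours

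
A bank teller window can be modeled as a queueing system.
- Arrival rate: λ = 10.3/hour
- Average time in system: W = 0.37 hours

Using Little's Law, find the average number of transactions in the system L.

Little's Law: L = λW
L = 10.3 × 0.37 = 3.8110 transactions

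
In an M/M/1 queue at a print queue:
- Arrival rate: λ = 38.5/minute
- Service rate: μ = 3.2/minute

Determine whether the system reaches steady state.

Stability requires ρ = λ/(cμ) < 1
ρ = 38.5/(1 × 3.2) = 38.5/3.20 = 12.0312
Since 12.0312 ≥ 1, the system is UNSTABLE.
Queue grows without bound. Need μ > λ = 38.5.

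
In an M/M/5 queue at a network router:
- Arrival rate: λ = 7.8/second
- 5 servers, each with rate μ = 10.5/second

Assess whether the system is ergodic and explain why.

Stability requires ρ = λ/(cμ) < 1
ρ = 7.8/(5 × 10.5) = 7.8/52.50 = 0.1486
Since 0.1486 < 1, the system is STABLE.
The servers are busy 14.86% of the time.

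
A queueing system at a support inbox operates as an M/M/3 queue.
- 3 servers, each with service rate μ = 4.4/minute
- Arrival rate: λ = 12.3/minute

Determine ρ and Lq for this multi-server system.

Traffic intensity: ρ = λ/(cμ) = 12.3/(3×4.4) = 0.9318
Since ρ = 0.9318 < 1, system is stable.
Offered load a = λ/μ = cρ = 12.3/4.4 = 2.7955
P₀ = [ Σₙ₌₀^2 aⁿ/n! + a^3/(3!(1-ρ)) ]⁻¹
Σ = a^0/0! + a^1/1! + a^2/2! = 1.00000 + 2.79545 + 3.90728 = 7.7027
a^3/(3!(1-ρ)) = 21.8453/(6 × 0.068182) = 53.3995
P₀ = 1/(7.7027 + 53.3995) = 0.01637
Lq = P₀·a^3·ρ / (3!(1-ρ)²) = 0.0163660 × 21.8453 × 0.931818 / (6 × 0.00464876) = 11.9438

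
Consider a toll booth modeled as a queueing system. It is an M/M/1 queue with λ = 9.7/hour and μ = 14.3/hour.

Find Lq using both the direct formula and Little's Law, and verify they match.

Method 1 (direct): Lq = λ²/(μ(μ-λ)) = 94.09/(14.3 × 4.60) = 1.4304

Method 2 (Little's Law):
W = 1/(μ-λ) = 1/4.60 = 0.21739
Wq = W - 1/μ = 0.21739 - 0.069930 = 0.14746
Lq = λWq = 9.7 × 0.14746 = 1.4304 ✔ (matches Method 1)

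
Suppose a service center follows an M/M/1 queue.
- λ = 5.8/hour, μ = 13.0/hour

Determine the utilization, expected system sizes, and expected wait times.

Step 1: ρ = λ/μ = 5.8/13.0 = 0.4462
Step 2: L = λ/(μ-λ) = 5.8/7.20 = 0.8056
Step 3: Lq = λ²/(μ(μ-λ)) = 33.64/(13.0×7.20) = 0.3594
Step 4: W = 1/(μ-λ) = 1/7.20 = 0.1389
Step 5: Wq = λ/(μ(μ-λ)) = 5.8/(13.0×7.20) = 0.06197
Step 6: P(0) = 1-ρ = 0.5538
Verify: L = λW = 5.8×0.1389 = 0.8056 ✔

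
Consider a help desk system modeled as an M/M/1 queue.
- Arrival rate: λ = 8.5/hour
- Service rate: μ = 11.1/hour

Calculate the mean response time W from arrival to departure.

First, compute utilization: ρ = λ/μ = 8.5/11.1 = 0.7658
For M/M/1: W = 1/(μ-λ)
W = 1/(11.1-8.5) = 1/2.60
W = 0.3846 hours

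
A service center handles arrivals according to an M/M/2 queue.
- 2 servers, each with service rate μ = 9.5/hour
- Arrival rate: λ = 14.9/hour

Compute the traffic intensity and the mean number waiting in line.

Traffic intensity: ρ = λ/(cμ) = 14.9/(2×9.5) = 0.7842
Since ρ = 0.7842 < 1, system is stable.
Offered load a = λ/μ = cρ = 14.9/9.5 = 1.5684
P₀ = [ Σₙ₌₀^1 aⁿ/n! + a^2/(2!(1-ρ)) ]⁻¹
Σ = a^0/0! + a^1/1! = 1.0000 + 1.5684 = 2.5684
a^2/(2!(1-ρ)) = 2.45994/(2 × 0.215789) = 5.6999
P₀ = 1/(2.5684 + 5.6999) = 0.1209
Lq = P₀·a^2·ρ / (2!(1-ρ)²) = 0.120944 × 2.45994 × 0.784211 / (2 × 0.0465651) = 2.5053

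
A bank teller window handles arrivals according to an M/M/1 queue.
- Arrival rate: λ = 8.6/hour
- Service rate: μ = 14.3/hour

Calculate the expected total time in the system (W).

First, compute utilization: ρ = λ/μ = 8.6/14.3 = 0.6014
For M/M/1: W = 1/(μ-λ)
W = 1/(14.3-8.6) = 1/5.70
W = 0.1754 hours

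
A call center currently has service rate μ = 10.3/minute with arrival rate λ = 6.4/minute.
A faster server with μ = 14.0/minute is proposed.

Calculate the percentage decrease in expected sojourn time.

System 1: ρ₁ = 6.4/10.3 = 0.6214, W₁ = 1/(10.3-6.4) = 0.25641
System 2: ρ₂ = 6.4/14.0 = 0.4571, W₂ = 1/(14.0-6.4) = 0.13158
Improvement: (W₁-W₂)/W₁ = (0.25641-0.13158)/0.25641 = 48.68%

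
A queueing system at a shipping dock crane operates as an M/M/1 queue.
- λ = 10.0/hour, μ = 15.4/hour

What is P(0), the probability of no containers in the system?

ρ = λ/μ = 10.0/15.4 = 0.6494
P(0) = 1 - ρ = 1 - 0.6494 = 0.3506
The server is idle 35.06% of the time.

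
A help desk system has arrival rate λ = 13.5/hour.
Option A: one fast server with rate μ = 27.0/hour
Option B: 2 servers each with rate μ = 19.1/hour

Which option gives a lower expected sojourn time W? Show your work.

Option A: single server μ = 27.0 (M/M/1)
  ρ_A = 13.5/27.0 = 0.5000
  W_A = 1/(μ-λ) = 1/(27.0-13.5) = 1/13.50 = 0.07407

Option B: 2 servers μ = 19.1 (M/M/2)
  ρ_B = λ/(cμ) = 13.5/(2×19.1) = 0.3534
  Offered load a = λ/μ = cρ = 13.5/19.1 = 0.7068
  P₀ = [ Σₙ₌₀^1 aⁿ/n! + a^2/(2!(1-ρ)) ]⁻¹
  Σ = a^0/0! + a^1/1! = 1.0000 + 0.7068 = 1.7068
  a^2/(2!(1-ρ)) = 0.4996/(2 × 0.6466) = 0.3863
  P₀ = 1/(1.7068 + 0.3863) = 0.4778
  Lq = P₀·a^2·ρ / (2!(1-ρ)²) = 0.4778 × 0.4996 × 0.3534 / (2 × 0.4181) = 0.1009
  Wq_B = Lq/λ = 0.10087/13.5 = 0.007472
  W_B = Wq_B + 1/μ = 0.007472 + 0.05236 = 0.05983

Since W_B = 0.05983 < W_A = 0.07407, Option B (multiple servers) has the shorter time in system.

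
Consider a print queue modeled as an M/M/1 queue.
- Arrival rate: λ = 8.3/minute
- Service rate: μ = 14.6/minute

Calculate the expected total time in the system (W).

First, compute utilization: ρ = λ/μ = 8.3/14.6 = 0.5685
For M/M/1: W = 1/(μ-λ)
W = 1/(14.6-8.3) = 1/6.30
W = 0.1587 minutes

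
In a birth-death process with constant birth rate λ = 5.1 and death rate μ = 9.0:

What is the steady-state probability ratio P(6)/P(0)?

For constant rates: P(n)/P(0) = (λ/μ)^n
P(6)/P(0) = (5.1/9.0)^6 = 0.56667^6 = 0.03311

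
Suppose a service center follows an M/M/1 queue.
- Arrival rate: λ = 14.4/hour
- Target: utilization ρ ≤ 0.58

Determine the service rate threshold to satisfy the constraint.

ρ = λ/μ, so μ = λ/ρ
μ ≥ 14.4/0.58 = 24.8276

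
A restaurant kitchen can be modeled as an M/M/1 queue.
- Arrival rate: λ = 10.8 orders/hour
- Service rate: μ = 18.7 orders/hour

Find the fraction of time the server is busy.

Server utilization: ρ = λ/μ
ρ = 10.8/18.7 = 0.5775
The server is busy 57.75% of the time.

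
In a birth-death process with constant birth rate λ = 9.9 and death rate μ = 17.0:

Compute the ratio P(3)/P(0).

For constant rates: P(n)/P(0) = (λ/μ)^n
P(3)/P(0) = (9.9/17.0)^3 = 0.5824^3 = 0.1975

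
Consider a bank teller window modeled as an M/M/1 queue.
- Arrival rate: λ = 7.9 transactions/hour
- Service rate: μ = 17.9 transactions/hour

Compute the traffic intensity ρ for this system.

Server utilization: ρ = λ/μ
ρ = 7.9/17.9 = 0.4413
The server is busy 44.13% of the time.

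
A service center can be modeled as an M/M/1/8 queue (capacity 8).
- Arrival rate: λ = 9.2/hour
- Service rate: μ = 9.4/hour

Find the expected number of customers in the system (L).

ρ = λ/μ = 9.2/9.4 = 0.97872
P₀ = (1-ρ)/(1-ρ^(K+1)) = (1-0.97872)/(1-0.97872^9) = 0.02128/0.1760 = 0.1209
P_K = P₀×ρ^K = 0.1209 × 0.97872^8 = 0.1209 × 0.8419 = 0.1018
L = ρ[1 - (K+1)ρ^K + Kρ^(K+1)] / [(1-ρ)(1-ρ^(K+1))]
L = 0.97872 × (1 - 9×0.84191395 + 8×0.82399802) / ((1 - 0.97872) × (1 - 0.82399802)) = 3.8567 customers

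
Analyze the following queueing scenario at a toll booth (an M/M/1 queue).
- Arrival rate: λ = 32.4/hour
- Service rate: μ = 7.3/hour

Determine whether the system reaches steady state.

Stability requires ρ = λ/(cμ) < 1
ρ = 32.4/(1 × 7.3) = 32.4/7.30 = 4.4384
Since 4.4384 ≥ 1, the system is UNSTABLE.
Queue grows without bound. Need μ > λ = 32.4.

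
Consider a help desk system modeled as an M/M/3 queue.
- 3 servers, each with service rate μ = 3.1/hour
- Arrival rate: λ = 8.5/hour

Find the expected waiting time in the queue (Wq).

Traffic intensity: ρ = λ/(cμ) = 8.5/(3×3.1) = 0.9140
Since ρ = 0.9140 < 1, system is stable.
Offered load a = λ/μ = cρ = 8.5/3.1 = 2.7419
P₀ = [ Σₙ₌₀^2 aⁿ/n! + a^3/(3!(1-ρ)) ]⁻¹
Σ = a^0/0! + a^1/1! + a^2/2! = 1.0000 + 2.7419 + 3.7591 = 7.5010
a^3/(3!(1-ρ)) = 20.61445/(6 × 0.08602151) = 39.9405
P₀ = 1/(7.5010 + 39.9405) = 0.02108
Lq = P₀·a^3·ρ / (3!(1-ρ)²) = 0.0210786 × 20.6144 × 0.913978 / (6 × 0.00739970) = 8.9451
Wq = Lq/λ = 8.9451/8.5 = 1.0524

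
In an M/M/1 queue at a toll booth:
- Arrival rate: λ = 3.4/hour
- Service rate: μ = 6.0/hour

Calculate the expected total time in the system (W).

First, compute utilization: ρ = λ/μ = 3.4/6.0 = 0.5667
For M/M/1: W = 1/(μ-λ)
W = 1/(6.0-3.4) = 1/2.60
W = 0.3846 hours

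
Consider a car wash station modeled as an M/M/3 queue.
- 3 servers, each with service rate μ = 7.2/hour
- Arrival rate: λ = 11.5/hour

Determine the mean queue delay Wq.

Traffic intensity: ρ = λ/(cμ) = 11.5/(3×7.2) = 0.5324
Since ρ = 0.5324 < 1, system is stable.
Offered load a = λ/μ = cρ = 11.5/7.2 = 1.5972
P₀ = [ Σₙ₌₀^2 aⁿ/n! + a^3/(3!(1-ρ)) ]⁻¹
Σ = a^0/0! + a^1/1! + a^2/2! = 1.0000 + 1.5972 + 1.2756 = 3.8728
a^3/(3!(1-ρ)) = 4.0747/(6 × 0.46759) = 1.4524
P₀ = 1/(3.8728 + 1.4524) = 0.1878
Lq = P₀·a^3·ρ / (3!(1-ρ)²) = 0.187788 × 4.07470 × 0.532407 / (6 × 0.218643) = 0.3105
Wq = Lq/λ = 0.3105/11.5 = 0.02700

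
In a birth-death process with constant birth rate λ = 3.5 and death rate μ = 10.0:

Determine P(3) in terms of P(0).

For constant rates: P(n)/P(0) = (λ/μ)^n
P(3)/P(0) = (3.5/10.0)^3 = 0.3500^3 = 0.04287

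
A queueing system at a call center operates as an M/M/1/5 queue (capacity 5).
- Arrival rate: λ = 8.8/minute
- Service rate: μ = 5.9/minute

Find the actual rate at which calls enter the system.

ρ = λ/μ = 8.8/5.9 = 1.49153
P₀ = (1-ρ)/(1-ρ^(K+1)) = (1-1.49153)/(1-1.49153^6) = -0.4915/-10.0101 = 0.04910
P_K = P₀×ρ^K = 0.049103 × 1.49153^5 = 0.049103 × 7.3818 = 0.3625
λ_eff = λ(1-P_K) = 8.8 × (1 - 0.36247) = 8.8 × 0.63753 = 5.6103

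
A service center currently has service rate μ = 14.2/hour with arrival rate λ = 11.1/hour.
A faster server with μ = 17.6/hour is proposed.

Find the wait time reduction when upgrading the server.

System 1: ρ₁ = 11.1/14.2 = 0.7817, W₁ = 1/(14.2-11.1) = 0.32258
System 2: ρ₂ = 11.1/17.6 = 0.6307, W₂ = 1/(17.6-11.1) = 0.15385
Improvement: (W₁-W₂)/W₁ = (0.32258-0.15385)/0.32258 = 52.31%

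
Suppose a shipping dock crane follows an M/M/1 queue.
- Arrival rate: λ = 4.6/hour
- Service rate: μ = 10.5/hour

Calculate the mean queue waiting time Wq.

First, compute utilization: ρ = λ/μ = 4.6/10.5 = 0.4381
For M/M/1: Wq = λ/(μ(μ-λ))
Wq = 4.6/(10.5 × (10.5-4.6))
Wq = 4.6/(10.5 × 5.90)
Wq = 0.07425 hours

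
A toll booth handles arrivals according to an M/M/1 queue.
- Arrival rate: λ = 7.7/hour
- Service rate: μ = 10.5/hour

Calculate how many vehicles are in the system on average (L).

ρ = λ/μ = 7.7/10.5 = 0.7333
For M/M/1: L = λ/(μ-λ)
L = 7.7/(10.5-7.7) = 7.7/2.80
L = 2.7500 vehicles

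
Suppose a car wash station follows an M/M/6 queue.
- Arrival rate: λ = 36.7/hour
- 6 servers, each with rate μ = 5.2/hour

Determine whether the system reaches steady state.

Stability requires ρ = λ/(cμ) < 1
ρ = 36.7/(6 × 5.2) = 36.7/31.20 = 1.1763
Since 1.1763 ≥ 1, the system is UNSTABLE.
Need c > λ/μ = 36.7/5.2 = 7.06.
Minimum servers needed: c = 8.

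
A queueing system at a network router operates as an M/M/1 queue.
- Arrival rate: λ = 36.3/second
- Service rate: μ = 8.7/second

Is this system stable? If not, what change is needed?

Stability requires ρ = λ/(cμ) < 1
ρ = 36.3/(1 × 8.7) = 36.3/8.70 = 4.1724
Since 4.1724 ≥ 1, the system is UNSTABLE.
Queue grows without bound. Need μ > λ = 36.3.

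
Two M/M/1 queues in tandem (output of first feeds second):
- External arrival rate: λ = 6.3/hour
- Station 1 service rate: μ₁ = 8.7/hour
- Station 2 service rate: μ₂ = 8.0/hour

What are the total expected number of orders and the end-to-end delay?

By Jackson's theorem, each station behaves as independent M/M/1.
Station 1: ρ₁ = 6.3/8.7 = 0.7241, L₁ = ρ₁/(1-ρ₁) = λ/(μ₁-λ) = 6.3/2.40 = 2.6250
Station 2: ρ₂ = 6.3/8.0 = 0.7875, L₂ = ρ₂/(1-ρ₂) = λ/(μ₂-λ) = 6.3/1.70 = 3.7059
Total: L = L₁ + L₂ = 2.6250 + 3.7059 = 6.3309
W = L/λ = 6.3309/6.3 = 1.0049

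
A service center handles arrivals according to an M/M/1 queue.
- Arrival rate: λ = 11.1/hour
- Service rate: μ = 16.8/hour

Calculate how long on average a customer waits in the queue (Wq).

First, compute utilization: ρ = λ/μ = 11.1/16.8 = 0.6607
For M/M/1: Wq = λ/(μ(μ-λ))
Wq = 11.1/(16.8 × (16.8-11.1))
Wq = 11.1/(16.8 × 5.70)
Wq = 0.1159 hours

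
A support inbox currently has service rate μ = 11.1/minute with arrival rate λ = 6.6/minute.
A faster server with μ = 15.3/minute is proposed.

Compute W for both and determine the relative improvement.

System 1: ρ₁ = 6.6/11.1 = 0.5946, W₁ = 1/(11.1-6.6) = 0.22222
System 2: ρ₂ = 6.6/15.3 = 0.4314, W₂ = 1/(15.3-6.6) = 0.11494
Improvement: (W₁-W₂)/W₁ = (0.22222-0.11494)/0.22222 = 48.28%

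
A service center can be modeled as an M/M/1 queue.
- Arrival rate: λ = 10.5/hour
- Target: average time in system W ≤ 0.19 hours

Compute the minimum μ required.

For M/M/1: W = 1/(μ-λ)
Need W ≤ 0.19, so 1/(μ-λ) ≤ 0.19
μ - λ ≥ 1/0.19 = 5.2632
μ ≥ 10.5 + 5.2632 = 15.7632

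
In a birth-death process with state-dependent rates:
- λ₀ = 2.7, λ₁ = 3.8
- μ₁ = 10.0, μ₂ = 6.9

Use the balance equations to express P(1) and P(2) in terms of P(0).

Balance equations:
State 0: λ₀P₀ = μ₁P₁ → P₁ = (λ₀/μ₁)P₀ = (2.7/10.0)P₀ = 0.2700P₀
State 1: P₂ = (λ₀λ₁)/(μ₁μ₂)P₀ = (2.7×3.8)/(10.0×6.9)P₀ = 0.1487P₀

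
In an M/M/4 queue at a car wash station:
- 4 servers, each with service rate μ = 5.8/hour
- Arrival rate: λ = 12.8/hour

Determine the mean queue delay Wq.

Traffic intensity: ρ = λ/(cμ) = 12.8/(4×5.8) = 0.5517
Since ρ = 0.5517 < 1, system is stable.
Offered load a = λ/μ = cρ = 12.8/5.8 = 2.2069
P₀ = [ Σₙ₌₀^3 aⁿ/n! + a^4/(4!(1-ρ)) ]⁻¹
Σ = a^0/0! + a^1/1! + a^2/2! + a^3/3! = 1.0000 + 2.2069 + 2.4352 + 1.7914 = 7.4335
a^4/(4!(1-ρ)) = 23.7207/(24 × 0.44828) = 2.2048
P₀ = 1/(7.4335 + 2.2048) = 0.1038
Lq = P₀·a^4·ρ / (4!(1-ρ)²) = 0.10375 × 23.7207 × 0.55172 / (24 × 0.20095) = 0.2815
Wq = Lq/λ = 0.28154/12.8 = 0.02200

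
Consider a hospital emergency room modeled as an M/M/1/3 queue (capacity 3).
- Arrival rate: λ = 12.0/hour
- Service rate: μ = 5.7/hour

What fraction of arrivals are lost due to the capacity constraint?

ρ = λ/μ = 12.0/5.7 = 2.1053
P₀ = (1-ρ)/(1-ρ^(K+1)) = (1-2.1053)/(1-2.1053^4) = -1.1053/-18.6452 = 0.05928
P_K = P₀×ρ^K = 0.05928 × 2.1053^3 = 0.05928 × 9.3313 = 0.5532
Blocking probability = 55.32%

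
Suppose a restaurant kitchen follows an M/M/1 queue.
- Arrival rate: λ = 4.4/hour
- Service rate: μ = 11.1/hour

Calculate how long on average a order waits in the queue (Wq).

First, compute utilization: ρ = λ/μ = 4.4/11.1 = 0.3964
For M/M/1: Wq = λ/(μ(μ-λ))
Wq = 4.4/(11.1 × (11.1-4.4))
Wq = 4.4/(11.1 × 6.70)
Wq = 0.05916 hours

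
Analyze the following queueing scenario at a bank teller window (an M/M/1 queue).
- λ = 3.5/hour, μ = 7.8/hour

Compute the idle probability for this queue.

ρ = λ/μ = 3.5/7.8 = 0.4487
P(0) = 1 - ρ = 1 - 0.4487 = 0.5513
The server is idle 55.13% of the time.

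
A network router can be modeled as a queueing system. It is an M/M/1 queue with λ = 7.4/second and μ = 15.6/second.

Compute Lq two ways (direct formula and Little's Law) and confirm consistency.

Method 1 (direct): Lq = λ²/(μ(μ-λ)) = 54.76/(15.6 × 8.20) = 0.4281

Method 2 (Little's Law):
W = 1/(μ-λ) = 1/8.20 = 0.12195
Wq = W - 1/μ = 0.12195 - 0.064103 = 0.05785
Lq = λWq = 7.4 × 0.05785 = 0.4281 ✔ (matches Method 1)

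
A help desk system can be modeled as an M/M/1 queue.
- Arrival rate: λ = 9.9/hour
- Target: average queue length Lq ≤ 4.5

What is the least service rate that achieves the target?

For M/M/1: Lq = λ²/(μ(μ-λ))
Need Lq ≤ 4.5, i.e. μ(μ-λ) ≥ λ²/4.5
μ² - 9.9μ - 98.01/4.5 ≥ 0  →  μ² - 9.9μ - 21.7800 ≥ 0
Quadratic formula (positive root): μ = [λ + √(λ² + 4×21.7800)]/2
Discriminant: 98.01 + 4×21.7800 = 185.1300, √185.1300 = 13.6062
μ ≥ (9.9 + 13.6062)/2 = 11.7531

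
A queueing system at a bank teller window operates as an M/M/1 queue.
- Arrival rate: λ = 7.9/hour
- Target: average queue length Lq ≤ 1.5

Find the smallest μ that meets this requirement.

For M/M/1: Lq = λ²/(μ(μ-λ))
Need Lq ≤ 1.5, i.e. μ(μ-λ) ≥ λ²/1.5
μ² - 7.9μ - 62.41/1.5 ≥ 0  →  μ² - 7.9μ - 41.60667 ≥ 0
Quadratic formula (positive root): μ = [λ + √(λ² + 4×41.60667)]/2
Discriminant: 62.41 + 4×41.60667 = 228.8367, √228.8367 = 15.1273
μ ≥ (7.9 + 15.1273)/2 = 11.5137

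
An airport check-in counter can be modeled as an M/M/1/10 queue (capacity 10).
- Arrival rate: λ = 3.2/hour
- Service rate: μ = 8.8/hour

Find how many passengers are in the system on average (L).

ρ = λ/μ = 3.2/8.8 = 0.36364
P₀ = (1-ρ)/(1-ρ^(K+1)) = (1-0.36364)/(1-0.36364^11) = 0.6364/1.0000 = 0.6364
P_K = P₀×ρ^K = 0.6364 × 0.36364^10 = 0.6364 × 0.00004043 = 0.00002573
L = ρ[1 - (K+1)ρ^K + Kρ^(K+1)] / [(1-ρ)(1-ρ^(K+1))]
L = 0.36364 × (1 - 11×0.00004043 + 10×0.00001470) / ((1 - 0.36364) × (1 - 0.00001470)) = 0.5713 passengers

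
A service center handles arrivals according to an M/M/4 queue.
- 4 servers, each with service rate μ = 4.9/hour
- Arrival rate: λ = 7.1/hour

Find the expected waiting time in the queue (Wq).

Traffic intensity: ρ = λ/(cμ) = 7.1/(4×4.9) = 0.3622
Since ρ = 0.3622 < 1, system is stable.
Offered load a = λ/μ = cρ = 7.1/4.9 = 1.4490
P₀ = [ Σₙ₌₀^3 aⁿ/n! + a^4/(4!(1-ρ)) ]⁻¹
Σ = a^0/0! + a^1/1! + a^2/2! + a^3/3! = 1.0000 + 1.4490 + 1.0498 + 0.5070 = 4.0058
a^4/(4!(1-ρ)) = 4.4081/(24 × 0.6378) = 0.2880
P₀ = 1/(4.0058 + 0.2880) = 0.2329
Lq = P₀·a^4·ρ / (4!(1-ρ)²) = 0.2329 × 4.4081 × 0.3622 / (24 × 0.4067) = 0.03810
Wq = Lq/λ = 0.03810/7.1 = 0.005366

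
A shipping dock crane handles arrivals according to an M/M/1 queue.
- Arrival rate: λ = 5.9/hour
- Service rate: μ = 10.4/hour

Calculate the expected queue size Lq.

ρ = λ/μ = 5.9/10.4 = 0.5673
For M/M/1: Lq = λ²/(μ(μ-λ))
Lq = 34.81/(10.4 × 4.50)
Lq = 0.7438 containers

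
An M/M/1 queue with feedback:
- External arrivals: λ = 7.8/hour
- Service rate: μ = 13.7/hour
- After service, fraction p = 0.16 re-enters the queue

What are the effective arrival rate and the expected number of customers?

Effective arrival rate: λ_eff = λ/(1-p) = 7.8/(1-0.16) = 7.8/0.84 = 9.2857
ρ = λ_eff/μ = 9.2857/13.7 = 0.67779
L = ρ/(1-ρ) = 0.67779/(1-0.67779) = 2.1036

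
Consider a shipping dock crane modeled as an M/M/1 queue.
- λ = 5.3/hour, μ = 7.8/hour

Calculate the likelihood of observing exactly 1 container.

ρ = λ/μ = 5.3/7.8 = 0.6795
P(n) = (1-ρ)ρⁿ
P(1) = (1-0.6795) × 0.6795^1
P(1) = 0.3205 × 0.6795
P(1) = 0.2178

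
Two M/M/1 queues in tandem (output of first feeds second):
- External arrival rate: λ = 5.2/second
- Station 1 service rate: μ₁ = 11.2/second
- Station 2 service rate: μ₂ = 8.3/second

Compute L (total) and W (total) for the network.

By Jackson's theorem, each station behaves as independent M/M/1.
Station 1: ρ₁ = 5.2/11.2 = 0.4643, L₁ = ρ₁/(1-ρ₁) = λ/(μ₁-λ) = 5.2/6.00 = 0.8667
Station 2: ρ₂ = 5.2/8.3 = 0.6265, L₂ = ρ₂/(1-ρ₂) = λ/(μ₂-λ) = 5.2/3.10 = 1.6774
Total: L = L₁ + L₂ = 0.8667 + 1.6774 = 2.5441
W = L/λ = 2.5441/5.2 = 0.4892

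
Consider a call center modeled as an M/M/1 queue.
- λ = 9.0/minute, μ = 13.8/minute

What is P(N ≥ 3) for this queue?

ρ = λ/μ = 9.0/13.8 = 0.6522
P(N ≥ n) = ρⁿ
P(N ≥ 3) = 0.6522^3
P(N ≥ 3) = 0.2774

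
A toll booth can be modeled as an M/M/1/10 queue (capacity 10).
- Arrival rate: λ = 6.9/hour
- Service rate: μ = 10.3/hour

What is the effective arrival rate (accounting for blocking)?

ρ = λ/μ = 6.9/10.3 = 0.669903
P₀ = (1-ρ)/(1-ρ^(K+1)) = (1-0.669903)/(1-0.669903^11) = 0.3301/0.9878 = 0.3342
P_K = P₀×ρ^K = 0.33417 × 0.669903^10 = 0.33417 × 0.018202 = 0.006083
λ_eff = λ(1-P_K) = 6.9 × (1 - 0.006083) = 6.9 × 0.99392 = 6.8580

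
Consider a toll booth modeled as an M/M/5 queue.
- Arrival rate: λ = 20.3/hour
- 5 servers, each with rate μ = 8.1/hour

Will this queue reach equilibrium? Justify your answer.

Stability requires ρ = λ/(cμ) < 1
ρ = 20.3/(5 × 8.1) = 20.3/40.50 = 0.5012
Since 0.5012 < 1, the system is STABLE.
The servers are busy 50.12% of the time.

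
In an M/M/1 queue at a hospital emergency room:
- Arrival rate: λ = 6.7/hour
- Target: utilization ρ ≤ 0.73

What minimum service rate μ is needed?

ρ = λ/μ, so μ = λ/ρ
μ ≥ 6.7/0.73 = 9.1781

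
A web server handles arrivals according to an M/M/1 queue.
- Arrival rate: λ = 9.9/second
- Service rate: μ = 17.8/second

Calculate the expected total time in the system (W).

First, compute utilization: ρ = λ/μ = 9.9/17.8 = 0.5562
For M/M/1: W = 1/(μ-λ)
W = 1/(17.8-9.9) = 1/7.90
W = 0.1266 seconds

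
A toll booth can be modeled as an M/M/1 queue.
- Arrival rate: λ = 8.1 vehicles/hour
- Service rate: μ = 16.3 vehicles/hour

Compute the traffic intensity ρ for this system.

Server utilization: ρ = λ/μ
ρ = 8.1/16.3 = 0.4969
The server is busy 49.69% of the time.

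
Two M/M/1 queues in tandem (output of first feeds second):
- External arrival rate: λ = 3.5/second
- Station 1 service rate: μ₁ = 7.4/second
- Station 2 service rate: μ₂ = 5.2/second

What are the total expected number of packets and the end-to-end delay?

By Jackson's theorem, each station behaves as independent M/M/1.
Station 1: ρ₁ = 3.5/7.4 = 0.4730, L₁ = ρ₁/(1-ρ₁) = λ/(μ₁-λ) = 3.5/3.90 = 0.897436
Station 2: ρ₂ = 3.5/5.2 = 0.6731, L₂ = ρ₂/(1-ρ₂) = λ/(μ₂-λ) = 3.5/1.70 = 2.05882
Total: L = L₁ + L₂ = 0.897436 + 2.05882 = 2.95626
W = L/λ = 2.95626/3.5 = 0.8446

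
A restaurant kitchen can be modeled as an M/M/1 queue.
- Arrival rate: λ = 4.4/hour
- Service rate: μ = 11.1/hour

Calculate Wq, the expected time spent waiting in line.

First, compute utilization: ρ = λ/μ = 4.4/11.1 = 0.3964
For M/M/1: Wq = λ/(μ(μ-λ))
Wq = 4.4/(11.1 × (11.1-4.4))
Wq = 4.4/(11.1 × 6.70)
Wq = 0.05916 hours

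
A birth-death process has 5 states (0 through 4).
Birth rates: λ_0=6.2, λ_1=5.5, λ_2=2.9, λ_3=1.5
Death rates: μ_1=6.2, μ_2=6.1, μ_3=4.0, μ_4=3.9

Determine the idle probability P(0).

Ratios P(n)/P(0) = (λ₀···λₙ₋₁)/(μ₁···μₙ):
P(1)/P(0) = (6.2)/(6.2) = 1.0000
P(2)/P(0) = (6.2×5.5)/(6.2×6.1) = 0.9016
P(3)/P(0) = (6.2×5.5×2.9)/(6.2×6.1×4.0) = 0.6537
P(4)/P(0) = (6.2×5.5×2.9×1.5)/(6.2×6.1×4.0×3.9) = 0.2514

Normalization: ∑ P(n) = 1
P(0) × (1.0000 + 1.0000 + 0.9016 + 0.6537 + 0.2514) = 1
P(0) × 3.8067 = 1
P(0) = 1/3.8067 = 0.2627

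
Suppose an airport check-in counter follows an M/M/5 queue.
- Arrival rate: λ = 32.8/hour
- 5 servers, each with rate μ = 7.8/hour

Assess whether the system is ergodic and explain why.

Stability requires ρ = λ/(cμ) < 1
ρ = 32.8/(5 × 7.8) = 32.8/39.00 = 0.8410
Since 0.8410 < 1, the system is STABLE.
The servers are busy 84.10% of the time.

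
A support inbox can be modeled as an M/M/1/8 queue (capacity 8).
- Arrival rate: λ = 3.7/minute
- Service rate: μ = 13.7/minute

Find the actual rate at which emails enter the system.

ρ = λ/μ = 3.7/13.7 = 0.27007
P₀ = (1-ρ)/(1-ρ^(K+1)) = (1-0.27007)/(1-0.27007^9) = 0.7299/1.0000 = 0.7299
P_K = P₀×ρ^K = 0.7299 × 0.27007^8 = 0.7299 × 0.00002830 = 0.00002066
λ_eff = λ(1-P_K) = 3.7 × (1 - 0.00002066) = 3.7 × 0.99998 = 3.6999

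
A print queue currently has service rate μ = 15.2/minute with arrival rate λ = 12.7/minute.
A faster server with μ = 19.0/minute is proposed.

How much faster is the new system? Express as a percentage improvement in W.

System 1: ρ₁ = 12.7/15.2 = 0.8355, W₁ = 1/(15.2-12.7) = 0.4000
System 2: ρ₂ = 12.7/19.0 = 0.6684, W₂ = 1/(19.0-12.7) = 0.1587
Improvement: (W₁-W₂)/W₁ = (0.4000-0.1587)/0.4000 = 60.32%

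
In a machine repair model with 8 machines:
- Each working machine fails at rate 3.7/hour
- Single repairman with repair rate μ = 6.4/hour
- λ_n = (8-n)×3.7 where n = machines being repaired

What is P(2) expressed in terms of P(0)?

P(2)/P(0) = ∏_{i=0}^{2-1} λ_i/μ_{i+1}
= (8-0)×3.7/6.4 × (8-1)×3.7/6.4
= 18.7168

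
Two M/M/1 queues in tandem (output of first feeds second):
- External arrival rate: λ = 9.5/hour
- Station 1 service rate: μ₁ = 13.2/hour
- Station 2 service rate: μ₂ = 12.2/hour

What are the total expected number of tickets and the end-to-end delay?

By Jackson's theorem, each station behaves as independent M/M/1.
Station 1: ρ₁ = 9.5/13.2 = 0.7197, L₁ = ρ₁/(1-ρ₁) = λ/(μ₁-λ) = 9.5/3.70 = 2.5676
Station 2: ρ₂ = 9.5/12.2 = 0.7787, L₂ = ρ₂/(1-ρ₂) = λ/(μ₂-λ) = 9.5/2.70 = 3.5185
Total: L = L₁ + L₂ = 2.5676 + 3.5185 = 6.0861
W = L/λ = 6.0861/9.5 = 0.6406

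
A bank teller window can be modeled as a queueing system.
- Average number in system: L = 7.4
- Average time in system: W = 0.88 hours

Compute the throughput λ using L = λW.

Little's Law: L = λW, so λ = L/W
λ = 7.4/0.88 = 8.4091 transactions/hour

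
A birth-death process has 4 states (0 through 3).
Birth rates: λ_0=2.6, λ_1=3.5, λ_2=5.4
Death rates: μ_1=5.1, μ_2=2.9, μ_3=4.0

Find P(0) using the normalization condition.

Ratios P(n)/P(0) = (λ₀···λₙ₋₁)/(μ₁···μₙ):
P(1)/P(0) = (2.6)/(5.1) = 0.5098
P(2)/P(0) = (2.6×3.5)/(5.1×2.9) = 0.6153
P(3)/P(0) = (2.6×3.5×5.4)/(5.1×2.9×4.0) = 0.8306

Normalization: ∑ P(n) = 1
P(0) × (1.0000 + 0.5098 + 0.6153 + 0.8306) = 1
P(0) × 2.9557 = 1
P(0) = 1/2.9557 = 0.3383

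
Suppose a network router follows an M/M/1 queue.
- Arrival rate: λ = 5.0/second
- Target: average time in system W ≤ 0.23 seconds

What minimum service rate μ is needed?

For M/M/1: W = 1/(μ-λ)
Need W ≤ 0.23, so 1/(μ-λ) ≤ 0.23
μ - λ ≥ 1/0.23 = 4.3478
μ ≥ 5.0 + 4.3478 = 9.3478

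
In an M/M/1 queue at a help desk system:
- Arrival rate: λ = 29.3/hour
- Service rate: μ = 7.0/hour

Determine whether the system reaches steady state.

Stability requires ρ = λ/(cμ) < 1
ρ = 29.3/(1 × 7.0) = 29.3/7.00 = 4.1857
Since 4.1857 ≥ 1, the system is UNSTABLE.
Queue grows without bound. Need μ > λ = 29.3.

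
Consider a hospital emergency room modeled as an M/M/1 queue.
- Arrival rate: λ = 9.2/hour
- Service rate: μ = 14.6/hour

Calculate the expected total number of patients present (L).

ρ = λ/μ = 9.2/14.6 = 0.6301
For M/M/1: L = λ/(μ-λ)
L = 9.2/(14.6-9.2) = 9.2/5.40
L = 1.7037 patients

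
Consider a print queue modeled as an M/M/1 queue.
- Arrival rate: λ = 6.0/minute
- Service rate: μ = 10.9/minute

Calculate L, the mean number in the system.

ρ = λ/μ = 6.0/10.9 = 0.5505
For M/M/1: L = λ/(μ-λ)
L = 6.0/(10.9-6.0) = 6.0/4.90
L = 1.2245 jobs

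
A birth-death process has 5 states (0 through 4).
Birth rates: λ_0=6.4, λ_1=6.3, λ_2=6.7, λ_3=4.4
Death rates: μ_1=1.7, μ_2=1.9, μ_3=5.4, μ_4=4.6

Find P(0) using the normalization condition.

Ratios P(n)/P(0) = (λ₀···λₙ₋₁)/(μ₁···μₙ):
P(1)/P(0) = (6.4)/(1.7) = 3.7647
P(2)/P(0) = (6.4×6.3)/(1.7×1.9) = 12.4830
P(3)/P(0) = (6.4×6.3×6.7)/(1.7×1.9×5.4) = 15.4881
P(4)/P(0) = (6.4×6.3×6.7×4.4)/(1.7×1.9×5.4×4.6) = 14.8147

Normalization: ∑ P(n) = 1
P(0) × (1.0000 + 3.7647 + 12.4830 + 15.4881 + 14.8147) = 1
P(0) × 47.5505 = 1
P(0) = 1/47.5505 = 0.02103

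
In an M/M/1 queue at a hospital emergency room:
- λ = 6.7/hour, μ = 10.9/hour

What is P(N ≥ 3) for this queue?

ρ = λ/μ = 6.7/10.9 = 0.61468
P(N ≥ n) = ρⁿ
P(N ≥ 3) = 0.61468^3
P(N ≥ 3) = 0.2322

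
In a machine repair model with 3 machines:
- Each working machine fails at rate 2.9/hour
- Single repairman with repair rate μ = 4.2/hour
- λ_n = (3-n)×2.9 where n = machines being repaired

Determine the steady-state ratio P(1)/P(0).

P(1)/P(0) = ∏_{i=0}^{1-1} λ_i/μ_{i+1}
= (3-0)×2.9/4.2
= 2.0714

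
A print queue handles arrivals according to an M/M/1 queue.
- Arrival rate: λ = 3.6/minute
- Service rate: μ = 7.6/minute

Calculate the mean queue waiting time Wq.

First, compute utilization: ρ = λ/μ = 3.6/7.6 = 0.4737
For M/M/1: Wq = λ/(μ(μ-λ))
Wq = 3.6/(7.6 × (7.6-3.6))
Wq = 3.6/(7.6 × 4.00)
Wq = 0.1184 minutes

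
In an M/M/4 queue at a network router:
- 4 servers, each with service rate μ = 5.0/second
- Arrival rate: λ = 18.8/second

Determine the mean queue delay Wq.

Traffic intensity: ρ = λ/(cμ) = 18.8/(4×5.0) = 0.9400
Since ρ = 0.9400 < 1, system is stable.
Offered load a = λ/μ = cρ = 18.8/5.0 = 3.7600
P₀ = [ Σₙ₌₀^3 aⁿ/n! + a^4/(4!(1-ρ)) ]⁻¹
Σ = a^0/0! + a^1/1! + a^2/2! + a^3/3! = 1.0000 + 3.7600 + 7.0688 + 8.8596 = 20.6884
a^4/(4!(1-ρ)) = 199.8717/(24 × 0.06000) = 138.7998
P₀ = 1/(20.6884 + 138.7998) = 0.006270
Lq = P₀·a^4·ρ / (4!(1-ρ)²) = 0.00627006 × 199.8717 × 0.940000 / (24 × 0.00360000) = 13.6344
Wq = Lq/λ = 13.6344/18.8 = 0.7252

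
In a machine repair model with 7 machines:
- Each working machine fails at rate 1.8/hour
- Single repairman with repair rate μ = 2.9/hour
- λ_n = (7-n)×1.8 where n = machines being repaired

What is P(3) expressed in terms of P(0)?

P(3)/P(0) = ∏_{i=0}^{3-1} λ_i/μ_{i+1}
= (7-0)×1.8/2.9 × (7-1)×1.8/2.9 × (7-2)×1.8/2.9
= 50.2161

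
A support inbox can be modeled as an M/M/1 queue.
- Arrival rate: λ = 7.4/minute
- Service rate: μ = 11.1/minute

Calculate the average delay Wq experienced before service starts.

First, compute utilization: ρ = λ/μ = 7.4/11.1 = 0.6667
For M/M/1: Wq = λ/(μ(μ-λ))
Wq = 7.4/(11.1 × (11.1-7.4))
Wq = 7.4/(11.1 × 3.70)
Wq = 0.1802 minutes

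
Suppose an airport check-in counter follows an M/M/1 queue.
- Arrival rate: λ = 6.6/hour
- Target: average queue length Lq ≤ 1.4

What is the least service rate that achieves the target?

For M/M/1: Lq = λ²/(μ(μ-λ))
Need Lq ≤ 1.4, i.e. μ(μ-λ) ≥ λ²/1.4
μ² - 6.6μ - 43.56/1.4 ≥ 0  →  μ² - 6.6μ - 31.114286 ≥ 0
Quadratic formula (positive root): μ = [λ + √(λ² + 4×31.114286)]/2
Discriminant: 43.56 + 4×31.114286 = 168.0171, √168.0171 = 12.9621
μ ≥ (6.6 + 12.9621)/2 = 9.7811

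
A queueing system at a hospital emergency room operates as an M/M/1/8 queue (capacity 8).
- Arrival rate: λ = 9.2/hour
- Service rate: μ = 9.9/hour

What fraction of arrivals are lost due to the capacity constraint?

ρ = λ/μ = 9.2/9.9 = 0.9293
P₀ = (1-ρ)/(1-ρ^(K+1)) = (1-0.9293)/(1-0.9293^9) = 0.07070/0.4831 = 0.1463
P_K = P₀×ρ^K = 0.14635 × 0.9293^8 = 0.14635 × 0.55622 = 0.08140
Blocking probability = 8.14%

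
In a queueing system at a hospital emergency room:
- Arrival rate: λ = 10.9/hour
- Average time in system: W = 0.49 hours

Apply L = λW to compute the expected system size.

Little's Law: L = λW
L = 10.9 × 0.49 = 5.3410 patients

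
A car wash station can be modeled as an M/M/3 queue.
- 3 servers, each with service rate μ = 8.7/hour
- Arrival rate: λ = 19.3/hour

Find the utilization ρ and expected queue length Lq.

Traffic intensity: ρ = λ/(cμ) = 19.3/(3×8.7) = 0.7395
Since ρ = 0.7395 < 1, system is stable.
Offered load a = λ/μ = cρ = 19.3/8.7 = 2.2184
P₀ = [ Σₙ₌₀^2 aⁿ/n! + a^3/(3!(1-ρ)) ]⁻¹
Σ = a^0/0! + a^1/1! + a^2/2! = 1.0000 + 2.2184 + 2.4606 = 5.6790
a^3/(3!(1-ρ)) = 10.9173/(6 × 0.26054) = 6.9838
P₀ = 1/(5.6790 + 6.9838) = 0.07897
Lq = P₀·a^3·ρ / (3!(1-ρ)²) = 0.078971 × 10.9173 × 0.73946 / (6 × 0.067879) = 1.5653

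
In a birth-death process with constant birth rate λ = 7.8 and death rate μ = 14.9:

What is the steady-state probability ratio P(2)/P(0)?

For constant rates: P(n)/P(0) = (λ/μ)^n
P(2)/P(0) = (7.8/14.9)^2 = 0.52349^2 = 0.2740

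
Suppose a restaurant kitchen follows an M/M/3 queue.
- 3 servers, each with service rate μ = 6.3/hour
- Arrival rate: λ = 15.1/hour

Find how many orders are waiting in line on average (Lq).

Traffic intensity: ρ = λ/(cμ) = 15.1/(3×6.3) = 0.7989
Since ρ = 0.7989 < 1, system is stable.
Offered load a = λ/μ = cρ = 15.1/6.3 = 2.3968
P₀ = [ Σₙ₌₀^2 aⁿ/n! + a^3/(3!(1-ρ)) ]⁻¹
Σ = a^0/0! + a^1/1! + a^2/2! = 1.0000 + 2.3968 + 2.8724 = 6.2692
a^3/(3!(1-ρ)) = 13.7692/(6 × 0.201058) = 11.4140
P₀ = 1/(6.2692 + 11.4140) = 0.05655
Lq = P₀·a^3·ρ / (3!(1-ρ)²) = 0.056551 × 13.7692 × 0.79894 / (6 × 0.040424) = 2.5649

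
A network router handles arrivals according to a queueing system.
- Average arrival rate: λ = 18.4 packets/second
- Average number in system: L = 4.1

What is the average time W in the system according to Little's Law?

Little's Law: L = λW, so W = L/λ
W = 4.1/18.4 = 0.2228 seconds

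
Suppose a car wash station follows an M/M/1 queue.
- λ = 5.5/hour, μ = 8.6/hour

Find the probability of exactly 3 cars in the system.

ρ = λ/μ = 5.5/8.6 = 0.63953
P(n) = (1-ρ)ρⁿ
P(3) = (1-0.63953) × 0.63953^3
P(3) = 0.36047 × 0.26157
P(3) = 0.09429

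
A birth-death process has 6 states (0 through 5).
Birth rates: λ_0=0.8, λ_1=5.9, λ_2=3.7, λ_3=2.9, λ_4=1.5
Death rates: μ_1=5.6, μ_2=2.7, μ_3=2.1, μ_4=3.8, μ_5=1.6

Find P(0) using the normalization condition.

Ratios P(n)/P(0) = (λ₀···λₙ₋₁)/(μ₁···μₙ):
P(1)/P(0) = (0.8)/(5.6) = 0.1429
P(2)/P(0) = (0.8×5.9)/(5.6×2.7) = 0.3122
P(3)/P(0) = (0.8×5.9×3.7)/(5.6×2.7×2.1) = 0.5500
P(4)/P(0) = (0.8×5.9×3.7×2.9)/(5.6×2.7×2.1×3.8) = 0.4197
P(5)/P(0) = (0.8×5.9×3.7×2.9×1.5)/(5.6×2.7×2.1×3.8×1.6) = 0.3935

Normalization: ∑ P(n) = 1
P(0) × (1.0000 + 0.1429 + 0.3122 + 0.5500 + 0.4197 + 0.3935) = 1
P(0) × 2.8183 = 1
P(0) = 1/2.8183 = 0.3548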